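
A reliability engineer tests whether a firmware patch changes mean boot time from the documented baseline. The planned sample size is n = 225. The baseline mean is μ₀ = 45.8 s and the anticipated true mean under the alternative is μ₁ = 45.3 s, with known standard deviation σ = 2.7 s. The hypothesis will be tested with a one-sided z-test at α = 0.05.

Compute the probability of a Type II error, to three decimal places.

β ≈ 0.129

Standardized effect: d = |μ₁ − μ₀| / σ = |45.3 − 45.8| / 2.7 = 0.1852
Noncentrality parameter: δ = d·√n = 0.1852 × √225 = 2.7778
Critical value for a one-sided test at α = 0.05: z_α = 1.645.
Power = Φ(δ − 1.645) = Φ(1.133) = 0.8714.
Type II error: β = 1 − power = 1 − 0.8714 = 0.1286.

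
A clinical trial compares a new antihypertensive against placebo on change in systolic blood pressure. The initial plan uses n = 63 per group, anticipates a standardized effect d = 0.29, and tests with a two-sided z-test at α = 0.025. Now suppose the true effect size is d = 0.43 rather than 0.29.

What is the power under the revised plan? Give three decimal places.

With d = 0.43: δ = d·√(n/2) = 0.43 × √(63/2) = 2.4134. Critical value z_{0.0125} = 2.241.
Revised power = Φ(δ − 2.241) + Φ(−δ − 2.241) = Φ(0.172) + Φ(-4.655) = 0.5683 + 0.0000 = 0.5683.

Power ≈ 0.568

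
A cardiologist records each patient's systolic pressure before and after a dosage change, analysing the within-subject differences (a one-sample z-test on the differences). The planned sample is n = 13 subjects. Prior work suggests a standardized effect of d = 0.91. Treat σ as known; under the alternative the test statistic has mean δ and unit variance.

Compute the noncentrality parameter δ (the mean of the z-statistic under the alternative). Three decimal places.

δ ≈ 3.281

δ = d·√n = 0.91 × √13 = 3.2811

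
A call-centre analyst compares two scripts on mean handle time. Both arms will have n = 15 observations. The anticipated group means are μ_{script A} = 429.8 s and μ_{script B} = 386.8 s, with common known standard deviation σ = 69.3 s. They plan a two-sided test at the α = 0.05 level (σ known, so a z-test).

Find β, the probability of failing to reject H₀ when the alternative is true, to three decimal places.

Standardized effect: d = |μ_{script A} − μ_{script B}| / σ = |429.8 − 386.8| / 69.3 = 0.6205
Noncentrality parameter: δ = d·√(n/2) = 0.6205 × √(15/2) = 1.6993
Two-sided α = 0.05 → critical value z_{0.025} = 1.960.
Power = Φ(δ − 1.960) + Φ(−δ − 1.960) = Φ(-0.261) + Φ(-3.659) = 0.3972 + 0.0001 = 0.3973.
Type II error: β = 1 − power = 1 − 0.3973 = 0.6027.

β ≈ 0.603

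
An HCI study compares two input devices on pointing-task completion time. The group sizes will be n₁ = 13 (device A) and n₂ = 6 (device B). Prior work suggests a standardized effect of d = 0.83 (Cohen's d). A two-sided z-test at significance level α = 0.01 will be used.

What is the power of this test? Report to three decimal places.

Power ≈ 0.186

Noncentrality parameter: δ = d / √(1/n₁ + 1/n₂) = 0.83 / √(1/13 + 1/6) = 1.6817
Two-sided α = 0.01 → critical value z_{0.005} = 2.576.
Power = Φ(δ − 2.576) + Φ(−δ − 2.576) = Φ(-0.894) + Φ(-4.258) = 0.1856 + 0.0000 = 0.1856.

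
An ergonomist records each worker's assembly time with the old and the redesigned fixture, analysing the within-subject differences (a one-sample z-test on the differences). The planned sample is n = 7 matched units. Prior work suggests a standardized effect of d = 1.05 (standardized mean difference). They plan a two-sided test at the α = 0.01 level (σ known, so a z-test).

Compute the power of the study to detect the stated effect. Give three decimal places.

Noncentrality parameter: δ = d·√n = 1.05 × √7 = 2.7780
Critical value for a two-sided test at α = 0.01: z_{α/2} = 2.576.
Power = Φ(δ − 2.576) + Φ(−δ − 2.576) = Φ(0.202) + Φ(-5.354) = 0.5801 + 0.0000 = 0.5801.

Power ≈ 0.580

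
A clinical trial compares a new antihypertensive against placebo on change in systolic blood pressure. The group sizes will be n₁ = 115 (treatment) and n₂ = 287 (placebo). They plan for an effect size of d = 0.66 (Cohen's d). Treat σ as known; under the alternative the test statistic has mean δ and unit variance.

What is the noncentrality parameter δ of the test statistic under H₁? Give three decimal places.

The noncentrality parameter scales effect size by the design's sample-size factor: δ = d / √(1/n₁ + 1/n₂) = 0.66 / √(1/115 + 1/287) = 5.9803

δ ≈ 5.980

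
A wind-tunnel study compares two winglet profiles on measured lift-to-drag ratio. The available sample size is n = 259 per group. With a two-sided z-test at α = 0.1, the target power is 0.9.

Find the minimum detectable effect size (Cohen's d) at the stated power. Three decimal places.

Need Φ(δ − 1.645) = 0.9, so δ = 1.645 + 1.282 = 2.926.
(The second rejection-region term Φ(−δ − z_{α/2}) is negligible and dropped.)
δ = d·√(n/2) ⇒ d = δ/√(n/2) = 2.926/√(259/2) = 0.2572.

d ≈ 0.257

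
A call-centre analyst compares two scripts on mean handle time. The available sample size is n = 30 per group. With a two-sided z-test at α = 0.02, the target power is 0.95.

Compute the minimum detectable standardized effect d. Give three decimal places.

Need Φ(δ − 2.326) = 0.95, so δ = 2.326 + 1.645 = 3.971.
(Lower-tail contribution to power is negligible for δ > 0.)
δ = d·√(n/2) ⇒ d = δ/√(n/2) = 3.971/√(30/2) = 1.0254.

d ≈ 1.025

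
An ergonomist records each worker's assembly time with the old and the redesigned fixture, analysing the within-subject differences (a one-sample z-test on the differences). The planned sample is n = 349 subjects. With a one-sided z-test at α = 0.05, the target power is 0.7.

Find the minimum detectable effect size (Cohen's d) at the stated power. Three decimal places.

Need Φ(δ − 1.645) = 0.7, so δ = 1.645 + 0.524 = 2.169.
δ = d·√n ⇒ d = δ/√n = 2.169/√349 = 0.1161.

d ≈ 0.116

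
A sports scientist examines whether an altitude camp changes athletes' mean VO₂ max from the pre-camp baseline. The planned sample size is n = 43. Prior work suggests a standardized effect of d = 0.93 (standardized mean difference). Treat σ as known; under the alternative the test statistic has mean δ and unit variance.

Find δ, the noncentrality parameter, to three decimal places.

δ ≈ 6.098

δ = d·√n = 0.93 × √43 = 6.0984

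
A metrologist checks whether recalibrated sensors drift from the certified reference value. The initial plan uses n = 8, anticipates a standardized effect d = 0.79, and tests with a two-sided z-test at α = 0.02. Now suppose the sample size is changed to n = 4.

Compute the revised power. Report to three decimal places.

Power ≈ 0.228

With n = 4: δ = d·√n = 0.79 × √4 = 1.5800. Critical value z_{0.01} = 2.326.
Revised power = Φ(δ − 2.326) + Φ(−δ − 2.326) = Φ(-0.746) + Φ(-3.906) = 0.2277 + 0.0000 = 0.2278.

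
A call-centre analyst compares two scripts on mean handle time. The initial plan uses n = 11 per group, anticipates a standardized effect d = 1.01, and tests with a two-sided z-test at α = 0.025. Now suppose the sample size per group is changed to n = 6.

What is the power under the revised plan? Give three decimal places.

With n = 6 per group: δ = d·√(n/2) = 1.01 × √(6/2) = 1.7494. Critical value z_{0.0125} = 2.241.
Revised power = Φ(δ − 2.241) + Φ(−δ − 2.241) = Φ(-0.492) + Φ(-3.991) = 0.3113 + 0.0000 = 0.3114.

Power ≈ 0.311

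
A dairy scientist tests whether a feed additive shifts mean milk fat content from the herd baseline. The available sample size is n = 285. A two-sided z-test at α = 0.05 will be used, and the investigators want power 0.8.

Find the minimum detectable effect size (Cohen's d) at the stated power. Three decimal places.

Required noncentrality: δ = z_{0.025} + z_{0.20} = 1.960 + 0.842 = 2.802.
(Lower-tail contribution to power is negligible for δ > 0.)
δ = d·√n ⇒ d = δ/√n = 2.802/√285 = 0.1660.

d ≈ 0.166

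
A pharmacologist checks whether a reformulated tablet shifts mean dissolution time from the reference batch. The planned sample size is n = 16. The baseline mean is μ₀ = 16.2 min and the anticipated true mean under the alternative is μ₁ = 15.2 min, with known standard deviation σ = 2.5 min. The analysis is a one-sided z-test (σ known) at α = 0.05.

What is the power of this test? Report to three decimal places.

Power ≈ 0.482

Standardized effect: d = |μ₁ − μ₀| / σ = |15.2 − 16.2| / 2.5 = 0.4000
Noncentrality parameter: δ = d·√n = 0.4000 × √16 = 1.6000
One-sided α = 0.05 → critical value z_{0.05} = 1.645.
Power = P(Z > 1.645 − δ) = Φ(-0.045) = 0.4821.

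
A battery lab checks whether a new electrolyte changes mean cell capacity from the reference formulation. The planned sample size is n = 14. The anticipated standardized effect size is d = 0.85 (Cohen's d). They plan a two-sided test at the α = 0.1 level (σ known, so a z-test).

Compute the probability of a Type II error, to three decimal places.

β ≈ 0.062

Noncentrality parameter: δ = d·√n = 0.85 × √14 = 3.1804
Two-sided α = 0.1 → critical value z_{0.05} = 1.645.
Power = Φ(δ − 1.645) + Φ(−δ − 1.645) = Φ(1.536) + Φ(-4.825) = 0.9377 + 0.0000 = 0.9377.
Type II error: β = 1 − power = 1 − 0.9377 = 0.0623.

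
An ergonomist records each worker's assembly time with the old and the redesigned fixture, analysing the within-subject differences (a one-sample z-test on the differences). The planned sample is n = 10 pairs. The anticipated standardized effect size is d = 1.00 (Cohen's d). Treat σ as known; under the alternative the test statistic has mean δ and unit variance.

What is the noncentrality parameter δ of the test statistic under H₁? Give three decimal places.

δ ≈ 3.162

The noncentrality parameter scales effect size by the design's sample-size factor: δ = d·√n = 1.00 × √10 = 3.1623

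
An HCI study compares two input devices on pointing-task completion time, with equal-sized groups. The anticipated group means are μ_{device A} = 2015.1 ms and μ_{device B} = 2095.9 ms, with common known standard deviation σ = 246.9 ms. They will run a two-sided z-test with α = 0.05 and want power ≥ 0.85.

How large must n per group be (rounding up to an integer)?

Standardized effect: d = |μ_{device A} − μ_{device B}| / σ = |2015.1 − 2095.9| / 246.9 = 0.3273
Set Φ(δ − 1.960) = 0.85; then δ − 1.960 = Φ⁻¹(0.85) = 1.036, giving δ = 2.996.
(For δ > 0 the lower-tail rejection region contributes negligibly to power, so the one-term inversion is standard.)
δ = d·√(n/2) ⇒ n = 2(δ/d)² = 2 × (2.996 / 0.3273)² = 167.67.
Round up to the next whole unit.

n = 168 per group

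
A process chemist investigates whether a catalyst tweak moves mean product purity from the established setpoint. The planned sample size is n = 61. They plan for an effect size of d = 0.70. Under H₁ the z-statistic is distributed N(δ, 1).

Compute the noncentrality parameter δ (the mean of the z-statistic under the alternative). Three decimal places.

δ ≈ 5.467

δ = d·√n = 0.70 × √61 = 5.4672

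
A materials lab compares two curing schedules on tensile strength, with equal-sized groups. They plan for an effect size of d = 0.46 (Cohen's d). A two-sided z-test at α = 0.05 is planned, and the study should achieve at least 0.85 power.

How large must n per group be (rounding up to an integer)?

n = 85 per group

Set Φ(δ − 1.960) = 0.85; then δ − 1.960 = Φ⁻¹(0.85) = 1.036, giving δ = 2.996.
(The Φ(−δ − z_{α/2}) term is vanishingly small for δ > 0 and is dropped in the standard sample-size formula.)
δ = d·√(n/2) ⇒ n = 2(δ/d)² = 2 × (2.996 / 0.46)² = 84.86.
Round up to the next whole unit.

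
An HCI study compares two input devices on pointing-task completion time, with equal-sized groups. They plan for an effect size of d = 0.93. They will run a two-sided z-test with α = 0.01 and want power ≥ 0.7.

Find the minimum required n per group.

For power 0.7 need Φ(δ − z_{0.005}) = 0.7, so δ = z_{0.005} + z_{0.30} = 2.576 + 0.524 = 3.100.
(Ignoring the negligible lower-tail rejection probability gives the usual closed-form inversion.)
δ = d·√(n/2) ⇒ n = 2(δ/d)² = 2 × (3.100 / 0.93)² = 22.23.
Rounding up, n = 23 per group.

n = 23 per group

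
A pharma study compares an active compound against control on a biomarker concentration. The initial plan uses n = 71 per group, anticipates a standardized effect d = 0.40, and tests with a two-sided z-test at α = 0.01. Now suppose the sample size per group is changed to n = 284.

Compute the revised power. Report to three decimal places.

With n = 284 per group: δ = d·√(n/2) = 0.40 × √(284/2) = 4.7666. Critical value z_{0.005} = 2.576.
Revised power = Φ(δ − 2.576) + Φ(−δ − 2.576) = Φ(2.191) + Φ(-7.342) = 0.9858 + 0.0000 = 0.9858.

Power ≈ 0.986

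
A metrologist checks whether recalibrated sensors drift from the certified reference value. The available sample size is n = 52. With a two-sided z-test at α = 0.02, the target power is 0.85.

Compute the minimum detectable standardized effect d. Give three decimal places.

Required noncentrality: δ = z_{0.01} + z_{0.15} = 2.326 + 1.036 = 3.363.
(The second rejection-region term Φ(−δ − z_{α/2}) is negligible and dropped.)
δ = d·√n ⇒ d = δ/√n = 3.363/√52 = 0.4663.

d ≈ 0.466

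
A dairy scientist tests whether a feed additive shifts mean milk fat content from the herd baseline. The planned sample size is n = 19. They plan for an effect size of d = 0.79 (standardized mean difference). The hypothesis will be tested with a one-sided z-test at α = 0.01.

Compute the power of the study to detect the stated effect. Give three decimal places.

Power ≈ 0.868

Noncentrality parameter: δ = d·√n = 0.79 × √19 = 3.4435
One-sided α = 0.01 → critical value z_{0.01} = 2.326.
Power = P(Z > 2.326 − δ) = Φ(1.117) = 0.8680.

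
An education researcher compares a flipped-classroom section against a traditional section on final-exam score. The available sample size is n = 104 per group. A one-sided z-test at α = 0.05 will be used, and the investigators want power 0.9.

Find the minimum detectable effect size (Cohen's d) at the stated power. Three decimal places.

d ≈ 0.406

Required noncentrality: δ = z_{0.05} + z_{0.10} = 1.645 + 1.282 = 2.926.
δ = d·√(n/2) ⇒ d = δ/√(n/2) = 2.926/√(104/2) = 0.4058.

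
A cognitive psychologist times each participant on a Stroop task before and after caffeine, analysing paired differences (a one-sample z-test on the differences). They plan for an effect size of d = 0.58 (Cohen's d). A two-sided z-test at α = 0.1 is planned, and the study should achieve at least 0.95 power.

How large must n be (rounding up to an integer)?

n = 33

For power 0.95 need Φ(δ − z_{0.05}) = 0.95, so δ = z_{0.05} + z_{0.05} = 1.645 + 1.645 = 3.290.
(The Φ(−δ − z_{α/2}) term is vanishingly small for δ > 0 and is dropped in the standard sample-size formula.)
δ = d·√n ⇒ n = (δ/d)² = (3.290 / 0.58)² = 32.17.
Round up to the next whole unit.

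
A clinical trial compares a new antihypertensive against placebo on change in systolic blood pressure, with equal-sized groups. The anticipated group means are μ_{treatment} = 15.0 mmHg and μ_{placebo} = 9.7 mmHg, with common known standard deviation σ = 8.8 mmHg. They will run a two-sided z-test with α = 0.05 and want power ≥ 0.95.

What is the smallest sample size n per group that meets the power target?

Standardized effect: d = |μ_{treatment} − μ_{placebo}| / σ = |15.0 − 9.7| / 8.8 = 0.6023
For power 0.95 need Φ(δ − z_{0.025}) = 0.95, so δ = z_{0.025} + z_{0.05} = 1.960 + 1.645 = 3.605.
(For δ > 0 the lower-tail rejection region contributes negligibly to power, so the one-term inversion is standard.)
δ = d·√(n/2) ⇒ n = 2(δ/d)² = 2 × (3.605 / 0.6023)² = 71.65.
Rounding up, n = 72 per group.

n = 72 per group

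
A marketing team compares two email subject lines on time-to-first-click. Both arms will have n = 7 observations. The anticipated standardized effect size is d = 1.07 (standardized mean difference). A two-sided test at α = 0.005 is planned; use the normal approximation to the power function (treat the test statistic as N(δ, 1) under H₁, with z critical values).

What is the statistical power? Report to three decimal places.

Power ≈ 0.210

Noncentrality parameter: δ = d·√(n/2) = 1.07 × √(7/2) = 2.0018
Critical value for a two-sided test at α = 0.005: z_{α/2} = 2.807.
Power = Φ(δ − 2.807) + Φ(−δ − 2.807) = Φ(-0.805) + Φ(-4.809) = 0.2103 + 0.0000 = 0.2103.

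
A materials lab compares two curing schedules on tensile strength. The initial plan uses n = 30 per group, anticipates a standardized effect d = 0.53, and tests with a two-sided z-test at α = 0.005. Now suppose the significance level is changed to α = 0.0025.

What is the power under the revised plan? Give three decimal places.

δ = d·√(n/2) = 0.53 × √(30/2) = 2.0527 (unchanged). New critical value: z_{0.0013} = 3.023.
Revised power = Φ(δ − 3.023) + Φ(−δ − 3.023) = Φ(-0.971) + Φ(-5.076) = 0.1659 + 0.0000 = 0.1659.

Power ≈ 0.166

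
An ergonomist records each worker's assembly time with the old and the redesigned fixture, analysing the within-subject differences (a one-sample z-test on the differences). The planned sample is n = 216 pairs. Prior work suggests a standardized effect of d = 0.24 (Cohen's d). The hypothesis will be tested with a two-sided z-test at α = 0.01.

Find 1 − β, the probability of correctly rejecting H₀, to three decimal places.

Noncentrality parameter: δ = d·√n = 0.24 × √216 = 3.5273
Two-sided α = 0.01 → critical value z_{0.005} = 2.576.
Power = Φ(δ − 2.576) + Φ(−δ − 2.576) = Φ(0.951) + Φ(-6.103) = 0.8293 + 0.0000 = 0.8293.

Power ≈ 0.829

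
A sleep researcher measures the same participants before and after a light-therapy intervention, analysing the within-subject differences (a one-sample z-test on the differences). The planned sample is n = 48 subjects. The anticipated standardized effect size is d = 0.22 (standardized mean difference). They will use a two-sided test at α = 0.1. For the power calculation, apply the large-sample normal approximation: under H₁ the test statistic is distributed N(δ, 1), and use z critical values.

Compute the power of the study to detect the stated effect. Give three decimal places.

Noncentrality parameter: δ = d·√n = 0.22 × √48 = 1.5242
Two-sided α = 0.1 → critical value z_{0.05} = 1.645.
Power = Φ(δ − 1.645) + Φ(−δ − 1.645) = Φ(-0.121) + Φ(-3.169) = 0.4520 + 0.0008 = 0.4527.

Power ≈ 0.453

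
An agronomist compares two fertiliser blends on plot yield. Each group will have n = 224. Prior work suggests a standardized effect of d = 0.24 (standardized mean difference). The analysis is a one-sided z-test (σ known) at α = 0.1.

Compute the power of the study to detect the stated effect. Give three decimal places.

Noncentrality parameter: δ = d·√(n/2) = 0.24 × √(224/2) = 2.5399
One-sided α = 0.1 → critical value z_{0.1} = 1.282.
Power = P(Z > 1.282 − δ) = Φ(1.258) = 0.8959.

Power ≈ 0.896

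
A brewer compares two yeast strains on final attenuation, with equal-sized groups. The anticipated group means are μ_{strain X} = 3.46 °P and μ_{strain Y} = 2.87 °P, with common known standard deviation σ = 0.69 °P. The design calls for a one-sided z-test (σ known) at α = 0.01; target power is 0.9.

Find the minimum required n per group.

n = 36 per group

Standardized effect: d = |μ_{strain X} − μ_{strain Y}| / σ = |3.46 − 2.87| / 0.69 = 0.8551
Set Φ(δ − 2.326) = 0.9; then δ − 2.326 = Φ⁻¹(0.9) = 1.282, giving δ = 3.608.
δ = d·√(n/2) ⇒ n = 2(δ/d)² = 2 × (3.608 / 0.8551)² = 35.61.
Round up to the next whole unit.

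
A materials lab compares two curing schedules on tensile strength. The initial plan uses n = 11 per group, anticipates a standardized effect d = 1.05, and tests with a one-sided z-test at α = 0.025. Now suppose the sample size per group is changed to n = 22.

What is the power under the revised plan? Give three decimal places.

With n = 22 per group: δ = d·√(n/2) = 1.05 × √(22/2) = 3.4825. Critical value z_{0.025} = 1.960.
Revised power = P(Z > 1.960 − δ) = Φ(1.522) = 0.9361.

Power ≈ 0.936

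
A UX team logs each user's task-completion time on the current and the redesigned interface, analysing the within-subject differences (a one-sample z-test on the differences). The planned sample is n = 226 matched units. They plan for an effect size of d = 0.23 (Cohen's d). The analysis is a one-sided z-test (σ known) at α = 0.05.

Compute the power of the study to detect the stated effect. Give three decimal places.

Power ≈ 0.965

Noncentrality parameter: δ = d·√n = 0.23 × √226 = 3.4577
One-sided α = 0.05 → critical value z_{0.05} = 1.645.
Power = Φ(δ − 1.645) = Φ(1.813) = 0.9651.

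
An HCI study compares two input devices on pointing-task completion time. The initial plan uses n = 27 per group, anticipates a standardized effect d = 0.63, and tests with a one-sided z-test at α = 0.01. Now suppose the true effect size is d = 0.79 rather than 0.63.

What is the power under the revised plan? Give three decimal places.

Power ≈ 0.718

With d = 0.79: δ = d·√(n/2) = 0.79 × √(27/2) = 2.9026. Critical value z_{0.01} = 2.326.
Revised power = P(Z > 2.326 − δ) = Φ(0.576) = 0.7178.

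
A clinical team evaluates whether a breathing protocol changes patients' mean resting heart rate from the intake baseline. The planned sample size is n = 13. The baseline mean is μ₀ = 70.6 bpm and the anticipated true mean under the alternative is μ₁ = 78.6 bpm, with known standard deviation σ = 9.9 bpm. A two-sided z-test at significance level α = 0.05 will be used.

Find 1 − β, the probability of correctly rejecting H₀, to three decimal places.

Standardized effect: d = |μ₁ − μ₀| / σ = |78.6 − 70.6| / 9.9 = 0.8081
Noncentrality parameter: δ = d·√n = 0.8081 × √13 = 2.9136
Two-sided α = 0.05 → critical value z_{0.025} = 1.960.
Power = Φ(δ − 1.960) + Φ(−δ − 1.960) = Φ(0.954) + Φ(-4.874) = 0.8299 + 0.0000 = 0.8299.

Power ≈ 0.830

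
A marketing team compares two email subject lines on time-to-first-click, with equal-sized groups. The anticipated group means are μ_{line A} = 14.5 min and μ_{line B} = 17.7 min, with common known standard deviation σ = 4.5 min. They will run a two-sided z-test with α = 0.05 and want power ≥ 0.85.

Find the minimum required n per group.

Standardized effect: d = |μ_{line A} − μ_{line B}| / σ = |14.5 − 17.7| / 4.5 = 0.7111
For power 0.85 need Φ(δ − z_{0.025}) = 0.85, so δ = z_{0.025} + z_{0.15} = 1.960 + 1.036 = 2.996.
(For δ > 0 the lower-tail rejection region contributes negligibly to power, so the one-term inversion is standard.)
δ = d·√(n/2) ⇒ n = 2(δ/d)² = 2 × (2.996 / 0.7111)² = 35.51.
Rounding up, n = 36 per group.

n = 36 per group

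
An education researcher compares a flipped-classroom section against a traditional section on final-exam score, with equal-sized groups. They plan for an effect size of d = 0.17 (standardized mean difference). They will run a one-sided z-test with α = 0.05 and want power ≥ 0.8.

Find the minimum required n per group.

n = 428 per group

Set Φ(δ − 1.645) = 0.8; then δ − 1.645 = Φ⁻¹(0.8) = 0.842, giving δ = 2.486.
δ = d·√(n/2) ⇒ n = 2(δ/d)² = 2 × (2.486 / 0.17)² = 427.86.
Rounding up, n = 428 per group.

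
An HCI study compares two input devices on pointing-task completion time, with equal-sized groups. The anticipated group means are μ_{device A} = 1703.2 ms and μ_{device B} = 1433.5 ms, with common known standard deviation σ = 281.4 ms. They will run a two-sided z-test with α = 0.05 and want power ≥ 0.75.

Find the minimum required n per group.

n = 16 per group

Standardized effect: d = |μ_{device A} − μ_{device B}| / σ = |1703.2 − 1433.5| / 281.4 = 0.9584
Set Φ(δ − 1.960) = 0.75; then δ − 1.960 = Φ⁻¹(0.75) = 0.674, giving δ = 2.634.
(Ignoring the negligible lower-tail rejection probability gives the usual closed-form inversion.)
δ = d·√(n/2) ⇒ n = 2(δ/d)² = 2 × (2.634 / 0.9584)² = 15.11.
Rounding up, n = 16 per group.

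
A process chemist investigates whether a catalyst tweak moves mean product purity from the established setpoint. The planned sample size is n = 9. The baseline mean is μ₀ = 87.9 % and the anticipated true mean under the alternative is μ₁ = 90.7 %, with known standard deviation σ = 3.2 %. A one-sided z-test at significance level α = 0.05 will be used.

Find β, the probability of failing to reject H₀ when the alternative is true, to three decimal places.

Standardized effect: d = |μ₁ − μ₀| / σ = |90.7 − 87.9| / 3.2 = 0.8750
Noncentrality parameter: δ = d·√n = 0.8750 × √9 = 2.6250
One-sided α = 0.05 → critical value z_{0.05} = 1.645.
Power = Φ(δ − 1.645) = Φ(0.980) = 0.8365.
Type II error: β = 1 − power = 1 − 0.8365 = 0.1635.

β ≈ 0.164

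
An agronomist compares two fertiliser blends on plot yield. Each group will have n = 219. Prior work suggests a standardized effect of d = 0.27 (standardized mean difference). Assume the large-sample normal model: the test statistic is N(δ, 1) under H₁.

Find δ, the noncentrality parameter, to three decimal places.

δ ≈ 2.825

δ = d·√(n/2) = 0.27 × √(219/2) = 2.8253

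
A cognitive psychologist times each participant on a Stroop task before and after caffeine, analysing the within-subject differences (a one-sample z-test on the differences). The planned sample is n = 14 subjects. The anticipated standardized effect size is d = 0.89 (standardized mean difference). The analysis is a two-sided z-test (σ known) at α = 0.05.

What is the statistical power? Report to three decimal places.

Noncentrality parameter: λ = d·√n = 0.89 × √14 = 3.3301
Critical value for a two-sided test at α = 0.05: z_{α/2} = 1.960.
Power = Φ(λ − 1.960) + Φ(−λ − 1.960) = Φ(1.370) + Φ(-5.290) = 0.9147 + 0.0000 = 0.9147.

Power ≈ 0.915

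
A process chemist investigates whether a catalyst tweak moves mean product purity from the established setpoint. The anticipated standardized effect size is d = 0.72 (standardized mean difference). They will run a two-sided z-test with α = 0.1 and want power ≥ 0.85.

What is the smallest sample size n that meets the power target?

Set Φ(δ − 1.645) = 0.85; then δ − 1.645 = Φ⁻¹(0.85) = 1.036, giving δ = 2.681.
(For δ > 0 the lower-tail rejection region contributes negligibly to power, so the one-term inversion is standard.)
δ = d·√n ⇒ n = (δ/d)² = (2.681 / 0.72)² = 13.87.
Round up to the next whole unit.

n = 14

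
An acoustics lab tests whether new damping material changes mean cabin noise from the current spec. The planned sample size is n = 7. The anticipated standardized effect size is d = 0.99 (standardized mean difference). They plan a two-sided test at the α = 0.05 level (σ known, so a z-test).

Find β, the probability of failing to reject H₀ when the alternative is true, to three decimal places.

β ≈ 0.255

Noncentrality parameter: δ = d·√n = 0.99 × √7 = 2.6193
Critical value for a two-sided test at α = 0.05: z_{α/2} = 1.960.
Power = Φ(δ − 1.960) + Φ(−δ − 1.960) = Φ(0.659) + Φ(-4.579) = 0.7452 + 0.0000 = 0.7452.
Type II error: β = 1 − power = 1 − 0.7452 = 0.2548.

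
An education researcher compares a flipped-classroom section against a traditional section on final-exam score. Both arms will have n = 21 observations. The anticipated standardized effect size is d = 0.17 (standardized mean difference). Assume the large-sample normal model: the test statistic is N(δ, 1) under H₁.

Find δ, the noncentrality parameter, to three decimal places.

The noncentrality parameter scales effect size by the design's sample-size factor: δ = d·√(n/2) = 0.17 × √(21/2) = 0.5509

δ ≈ 0.551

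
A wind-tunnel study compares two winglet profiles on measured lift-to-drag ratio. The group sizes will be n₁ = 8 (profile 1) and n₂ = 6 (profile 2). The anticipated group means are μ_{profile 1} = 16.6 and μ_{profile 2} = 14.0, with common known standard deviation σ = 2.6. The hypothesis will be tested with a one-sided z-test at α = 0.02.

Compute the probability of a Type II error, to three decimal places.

β ≈ 0.580

Standardized effect: d = |μ_{profile 1} − μ_{profile 2}| / σ = |16.6 − 14.0| / 2.6 = 1.0000
Noncentrality parameter: δ = d / √(1/n₁ + 1/n₂) = 1.0000 / √(1/8 + 1/6) = 1.8516
Critical value for a one-sided test at α = 0.02: z_α = 2.054.
Power = P(Z > 2.054 − δ) = Φ(-0.202) = 0.4199.
Type II error: β = 1 − power = 1 − 0.4199 = 0.5801.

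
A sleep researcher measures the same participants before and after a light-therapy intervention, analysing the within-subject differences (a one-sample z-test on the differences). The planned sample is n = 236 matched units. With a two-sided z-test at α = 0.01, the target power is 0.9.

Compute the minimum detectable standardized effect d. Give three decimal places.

d ≈ 0.251

Required noncentrality: δ = z_{0.005} + z_{0.10} = 2.576 + 1.282 = 3.857.
(The second rejection-region term Φ(−δ − z_{α/2}) is negligible and dropped.)
δ = d·√n ⇒ d = δ/√n = 3.857/√236 = 0.2511.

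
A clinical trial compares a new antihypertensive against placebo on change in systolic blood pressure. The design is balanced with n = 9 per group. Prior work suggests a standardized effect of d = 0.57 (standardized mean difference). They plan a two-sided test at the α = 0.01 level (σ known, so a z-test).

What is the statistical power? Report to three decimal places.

Noncentrality parameter: δ = d·√(n/2) = 0.57 × √(9/2) = 1.2092
Two-sided α = 0.01 → critical value z_{0.005} = 2.576.
Power = Φ(δ − 2.576) + Φ(−δ − 2.576) = Φ(-1.367) + Φ(-3.785) = 0.0859 + 0.0001 = 0.0859.

Power ≈ 0.086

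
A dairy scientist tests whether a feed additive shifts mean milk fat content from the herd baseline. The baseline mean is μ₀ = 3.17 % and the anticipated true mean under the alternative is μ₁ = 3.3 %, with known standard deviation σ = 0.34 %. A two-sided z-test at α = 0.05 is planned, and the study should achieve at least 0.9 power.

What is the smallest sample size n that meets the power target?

n = 72

Standardized effect: d = |μ₁ − μ₀| / σ = |3.3 − 3.17| / 0.34 = 0.3824
Set Φ(δ − 1.960) = 0.9; then δ − 1.960 = Φ⁻¹(0.9) = 1.282, giving δ = 3.242.
(The Φ(−δ − z_{α/2}) term is vanishingly small for δ > 0 and is dropped in the standard sample-size formula.)
δ = d·√n ⇒ n = (δ/d)² = (3.242 / 0.3824)² = 71.87.
Rounding up, n = 72.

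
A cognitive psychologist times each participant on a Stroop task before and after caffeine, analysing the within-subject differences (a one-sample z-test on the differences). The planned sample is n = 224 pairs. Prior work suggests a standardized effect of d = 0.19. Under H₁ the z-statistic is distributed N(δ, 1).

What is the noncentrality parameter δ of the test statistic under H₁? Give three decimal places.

δ ≈ 2.844

The noncentrality parameter scales effect size by the design's sample-size factor: δ = d·√n = 0.19 × √224 = 2.8437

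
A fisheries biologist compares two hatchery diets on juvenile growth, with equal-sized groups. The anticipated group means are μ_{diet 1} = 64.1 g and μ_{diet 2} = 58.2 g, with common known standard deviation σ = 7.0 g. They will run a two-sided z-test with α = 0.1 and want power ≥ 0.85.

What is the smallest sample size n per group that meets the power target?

Standardized effect: d = |μ_{diet 1} − μ_{diet 2}| / σ = |64.1 − 58.2| / 7.0 = 0.8429
Set Φ(δ − 1.645) = 0.85; then δ − 1.645 = Φ⁻¹(0.85) = 1.036, giving δ = 2.681.
(Ignoring the negligible lower-tail rejection probability gives the usual closed-form inversion.)
δ = d·√(n/2) ⇒ n = 2(δ/d)² = 2 × (2.681 / 0.8429)² = 20.24.
Rounding up, n = 21 per group.

n = 21 per group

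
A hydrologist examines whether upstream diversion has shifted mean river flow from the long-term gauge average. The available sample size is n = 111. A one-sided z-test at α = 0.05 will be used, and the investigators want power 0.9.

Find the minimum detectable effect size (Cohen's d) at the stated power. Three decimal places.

d ≈ 0.278

Required noncentrality: δ = z_{0.05} + z_{0.10} = 1.645 + 1.282 = 2.926.
δ = d·√n ⇒ d = δ/√n = 2.926/√111 = 0.2778.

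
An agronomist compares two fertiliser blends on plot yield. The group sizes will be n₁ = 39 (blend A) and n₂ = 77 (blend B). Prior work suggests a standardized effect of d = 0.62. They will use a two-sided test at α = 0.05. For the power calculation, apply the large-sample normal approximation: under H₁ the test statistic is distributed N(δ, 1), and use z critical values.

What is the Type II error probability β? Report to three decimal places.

β ≈ 0.116

Noncentrality parameter: δ = d / √(1/n₁ + 1/n₂) = 0.62 / √(1/39 + 1/77) = 3.1546
Two-sided α = 0.05 → critical value z_{0.025} = 1.960.
Power = Φ(δ − 1.960) + Φ(−δ − 1.960) = Φ(1.195) + Φ(-5.115) = 0.8839 + 0.0000 = 0.8839.
Type II error: β = 1 − power = 1 − 0.8839 = 0.1161.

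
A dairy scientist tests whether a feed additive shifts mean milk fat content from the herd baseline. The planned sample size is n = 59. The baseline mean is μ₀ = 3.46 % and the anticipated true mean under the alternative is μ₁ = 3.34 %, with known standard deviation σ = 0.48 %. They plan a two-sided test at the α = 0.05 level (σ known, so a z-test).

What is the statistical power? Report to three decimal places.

Standardized effect: d = |μ₁ − μ₀| / σ = |3.34 − 3.46| / 0.48 = 0.2500
Noncentrality parameter: δ = d·√n = 0.2500 × √59 = 1.9203
Critical value for a two-sided test at α = 0.05: z_{α/2} = 1.960.
Power = Φ(δ − 1.960) + Φ(−δ − 1.960) = Φ(-0.040) + Φ(-3.880) = 0.4842 + 0.0001 = 0.4842.

Power ≈ 0.484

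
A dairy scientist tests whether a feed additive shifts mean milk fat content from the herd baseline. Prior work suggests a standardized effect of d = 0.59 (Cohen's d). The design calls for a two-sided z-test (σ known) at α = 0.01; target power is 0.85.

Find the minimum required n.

Set Φ(δ − 2.576) = 0.85; then δ − 2.576 = Φ⁻¹(0.85) = 1.036, giving δ = 3.612.
(Ignoring the negligible lower-tail rejection probability gives the usual closed-form inversion.)
δ = d·√n ⇒ n = (δ/d)² = (3.612 / 0.59)² = 37.48.
Round up to the next whole unit.

n = 38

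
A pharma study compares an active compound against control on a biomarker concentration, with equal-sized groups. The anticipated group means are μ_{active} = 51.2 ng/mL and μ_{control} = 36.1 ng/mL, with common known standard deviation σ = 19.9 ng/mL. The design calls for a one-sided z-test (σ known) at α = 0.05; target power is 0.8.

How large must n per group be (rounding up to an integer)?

n = 22 per group

Standardized effect: d = |μ_{active} − μ_{control}| / σ = |51.2 − 36.1| / 19.9 = 0.7588
For power 0.8 need Φ(δ − z_{0.05}) = 0.8, so δ = z_{0.05} + z_{0.20} = 1.645 + 0.842 = 2.486.
δ = d·√(n/2) ⇒ n = 2(δ/d)² = 2 × (2.486 / 0.7588)² = 21.48.
Rounding up, n = 22 per group.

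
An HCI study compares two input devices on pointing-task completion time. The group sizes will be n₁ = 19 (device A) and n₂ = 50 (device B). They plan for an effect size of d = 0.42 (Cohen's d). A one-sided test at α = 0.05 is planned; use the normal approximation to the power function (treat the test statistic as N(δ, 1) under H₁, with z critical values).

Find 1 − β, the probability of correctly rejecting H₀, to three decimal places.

Power ≈ 0.466

Noncentrality parameter: δ = d / √(1/n₁ + 1/n₂) = 0.42 / √(1/19 + 1/50) = 1.5584
Critical value for a one-sided test at α = 0.05: z_α = 1.645.
Power = Φ(δ − 1.645) = Φ(-0.086) = 0.4656.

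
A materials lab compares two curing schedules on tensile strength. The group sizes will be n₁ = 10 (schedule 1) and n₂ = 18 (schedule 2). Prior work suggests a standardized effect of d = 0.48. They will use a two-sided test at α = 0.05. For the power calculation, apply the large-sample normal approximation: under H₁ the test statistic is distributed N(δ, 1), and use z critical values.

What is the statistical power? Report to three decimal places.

Power ≈ 0.230

Noncentrality parameter: δ = d / √(1/n₁ + 1/n₂) = 0.48 / √(1/10 + 1/18) = 1.2170
Two-sided α = 0.05 → critical value z_{0.025} = 1.960.
Power = Φ(δ − 1.960) + Φ(−δ − 1.960) = Φ(-0.743) + Φ(-3.177) = 0.2288 + 0.0007 = 0.2295.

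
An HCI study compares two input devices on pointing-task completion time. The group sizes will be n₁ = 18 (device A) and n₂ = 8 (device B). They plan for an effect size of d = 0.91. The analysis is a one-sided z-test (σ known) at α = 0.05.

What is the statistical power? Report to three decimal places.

Noncentrality parameter: δ = d / √(1/n₁ + 1/n₂) = 0.91 / √(1/18 + 1/8) = 2.1416
Critical value for a one-sided test at α = 0.05: z_α = 1.645.
Power = Φ(δ − 1.645) = Φ(0.497) = 0.6903.

Power ≈ 0.690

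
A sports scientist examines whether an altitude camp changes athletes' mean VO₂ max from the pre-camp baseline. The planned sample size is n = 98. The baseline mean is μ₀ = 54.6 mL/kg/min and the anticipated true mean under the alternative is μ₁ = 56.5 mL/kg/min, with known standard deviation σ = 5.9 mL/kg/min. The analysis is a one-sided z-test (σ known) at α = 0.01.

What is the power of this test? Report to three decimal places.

Standardized effect: d = |μ₁ − μ₀| / σ = |56.5 − 54.6| / 5.9 = 0.3220
Noncentrality parameter: δ = d·√n = 0.3220 × √98 = 3.1880
One-sided α = 0.01 → critical value z_{0.01} = 2.326.
Power = P(Z > 2.326 − δ) = Φ(0.862) = 0.8056.

Power ≈ 0.806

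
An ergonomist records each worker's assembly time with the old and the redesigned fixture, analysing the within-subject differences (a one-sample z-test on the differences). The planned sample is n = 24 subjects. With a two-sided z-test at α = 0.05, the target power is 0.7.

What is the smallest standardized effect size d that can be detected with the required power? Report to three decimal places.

Required noncentrality: δ = z_{0.025} + z_{0.30} = 1.960 + 0.524 = 2.484.
(The second rejection-region term Φ(−δ − z_{α/2}) is negligible and dropped.)
δ = d·√n ⇒ d = δ/√n = 2.484/√24 = 0.5071.

d ≈ 0.507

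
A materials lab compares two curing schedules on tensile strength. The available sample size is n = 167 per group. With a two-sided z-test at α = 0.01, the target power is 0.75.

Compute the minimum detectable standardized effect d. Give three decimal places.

d ≈ 0.356

Need Φ(δ − 2.576) = 0.75, so δ = 2.576 + 0.674 = 3.250.
(Lower-tail contribution to power is negligible for δ > 0.)
δ = d·√(n/2) ⇒ d = δ/√(n/2) = 3.250/√(167/2) = 0.3557.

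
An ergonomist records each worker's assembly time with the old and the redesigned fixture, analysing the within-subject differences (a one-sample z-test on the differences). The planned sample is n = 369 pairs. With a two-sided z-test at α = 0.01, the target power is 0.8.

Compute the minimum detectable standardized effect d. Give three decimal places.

Need Φ(δ − 2.576) = 0.8, so δ = 2.576 + 0.842 = 3.417.
(The second rejection-region term Φ(−δ − z_{α/2}) is negligible and dropped.)
δ = d·√n ⇒ d = δ/√n = 3.417/√369 = 0.1779.

d ≈ 0.178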